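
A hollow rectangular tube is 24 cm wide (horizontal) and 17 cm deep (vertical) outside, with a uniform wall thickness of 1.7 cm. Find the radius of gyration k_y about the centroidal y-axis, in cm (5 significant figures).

Break the section into simple shapes (no overlaps), measuring from the bottom-left corner of the bounding box.
Outer rectangle: 24 × 17, A = 408 cm², x = 12 cm, Ī = 19 584 cm⁴.
Inner void (subtracted): 20.6 × 13.6, A = 280.16 cm², x = 12 cm, Ī = 9907.391 cm⁴.
By symmetry the centroid is at mid-width, x̄ = 12 cm.
All pieces are centred on the centroidal y-axis, so I = ΣĪ (holes subtracted) = 9676.609 cm⁴.
Radius of gyration: k = √(I/A) = √(9676.609 / 127.84) = 8.700179 cm.

k_y ≈ 8.7002 cm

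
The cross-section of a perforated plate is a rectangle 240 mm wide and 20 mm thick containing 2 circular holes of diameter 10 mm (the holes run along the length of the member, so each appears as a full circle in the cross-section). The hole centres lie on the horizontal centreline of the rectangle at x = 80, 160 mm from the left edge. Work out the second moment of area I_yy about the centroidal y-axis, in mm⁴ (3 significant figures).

Break the section into simple shapes (no overlaps), measuring from the bottom-left corner of the bounding box.
Plate: 240 × 20, A = 4 800 mm², x = 120 mm, Ī = 23 040 000 mm⁴.
Hole 1 (subtracted): ⌀10, A = 78.54 mm², x = 80 mm, Ī = 490.87 mm⁴.
Hole 2 (subtracted): ⌀10, A = 78.54 mm², x = 160 mm, Ī = 490.87 mm⁴.
By symmetry the centroid is at mid-width, x̄ = 120 mm.
Transfer each piece to the centroidal y-axis using Ī + A·d² with d = x − 120:
  plate: d = 0 mm → contributes +23 040 000 mm⁴
  hole 1: d = -40 mm → contributes −126 155 mm⁴
  hole 2: d = 40 mm → contributes −126 155 mm⁴
Total I = 22 787 691 mm⁴.

I_yy ≈ 2.28 × 10⁷ mm⁴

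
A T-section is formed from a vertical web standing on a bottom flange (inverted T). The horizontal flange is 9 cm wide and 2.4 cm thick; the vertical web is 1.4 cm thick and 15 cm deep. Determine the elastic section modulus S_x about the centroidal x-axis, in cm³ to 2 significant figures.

S_x ≈ 100 cm³

Split into non-overlapping primitives; take the origin at the lower-left of the bounding box.
Flange: 9 × 2.4, A = 21.6 cm², y = 1.2 cm, Ī = 10.37 cm⁴.
Web: 1.4 × 15, A = 21 cm², y = 9.9 cm, Ī = 393.8 cm⁴.
Centroid: ȳ = ΣA·y / ΣA = 5.489 cm.
Transfer each piece to the centroidal x-axis using Ī + A·d² with d = y − 5.489:
  flange: d = -4.289 cm → contributes +407.7 cm⁴
  web: d = 4.411 cm → contributes +802.4 cm⁴
Total I = 1 210 cm⁴.
Extreme fibre distance c = 11.91 cm; S = I/c = 101.6 cm³.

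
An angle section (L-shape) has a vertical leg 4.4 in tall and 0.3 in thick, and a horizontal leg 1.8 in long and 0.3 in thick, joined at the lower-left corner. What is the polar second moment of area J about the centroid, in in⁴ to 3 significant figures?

Decompose the section into non-overlapping parts with the origin at the bottom-left of its bounding rectangle.
Vertical leg: 0.3 × 4.4, A = 1.32 in², y = 2.2 in, Ī = 2.1296 in⁴.
Horizontal leg (remainder): 1.5 × 0.3, A = 0.45 in², y = 0.15 in, Ī = 0.003375 in⁴.
Centroid: ȳ = ΣA·y / ΣA = 1.6788 in.
Transfer each piece to the centroidal x-axis using Ī + A·d² with d = y − 1.6788:
  vertical leg: d = 0.52119 in → contributes +2.4882 in⁴
  horizontal leg (remainder): d = -1.5288 in → contributes +1.0551 in⁴
Total I = 3.5433 in⁴.
For the y-axis: x̄ = 0.37881 in.
Repeating about the centroidal y-axis gives I_y = 0.36611 in⁴.
Polar second moment: J = I_x + I_y = 3.9094 in⁴.

J ≈ 3.91 in⁴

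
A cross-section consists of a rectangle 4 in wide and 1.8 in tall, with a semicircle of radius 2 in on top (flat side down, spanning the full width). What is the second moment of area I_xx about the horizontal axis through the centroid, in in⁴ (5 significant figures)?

Treat the section as a set of non-overlapping primitives; coordinates are from the bounding-box lower-left.
Rectangular body: 4 × 1.8, A = 7.2 in², y = 0.9 in, Ī = 1.944 in⁴.
Semicircular cap: semicircle r = 2, A = 6.283185 in², y = 2.648826 in, Ī = 1.756111 in⁴.
Centroid: ȳ = ΣA·y / ΣA = 1.714956 in.
Transfer each piece to the horizontal axis through the centroid using Ī + A·d² with d = y − 1.714956:
  rectangular body: d = -0.8149558 in → contributes +6.725901 in⁴
  semicircular cap: d = 0.9338706 in → contributes +7.235767 in⁴
Total I = 13.96167 in⁴.

I_xx ≈ 13.962 in⁴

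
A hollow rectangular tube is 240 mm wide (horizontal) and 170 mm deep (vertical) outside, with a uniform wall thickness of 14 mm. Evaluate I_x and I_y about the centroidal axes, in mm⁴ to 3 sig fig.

Break the section into simple shapes (no overlaps), measuring from the bottom-left corner of the bounding box.
Outer rectangle: 240 × 170, A = 40 800 mm², y = 85 mm, Ī = 98 260 000 mm⁴.
Inner void (subtracted): 212 × 142, A = 30 104 mm², y = 85 mm, Ī = 50 584 755 mm⁴.
By symmetry the centroid is at mid-height, ȳ = 85 mm.
All pieces are centred on the centroidal x-axis, so I = ΣĪ (holes subtracted) = 47 675 245 mm⁴.
Repeating about the centroidal y-axis gives I_y = 83 090 485 mm⁴.

I_x ≈ 4.77 × 10⁷ mm⁴, I_y ≈ 8.31 × 10⁷ mm⁴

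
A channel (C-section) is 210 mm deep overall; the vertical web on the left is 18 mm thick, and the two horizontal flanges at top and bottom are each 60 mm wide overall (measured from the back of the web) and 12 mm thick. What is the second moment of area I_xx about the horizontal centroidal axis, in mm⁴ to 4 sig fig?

Treat the section as a set of non-overlapping primitives; coordinates are from the bounding-box lower-left.
Web: 18 × 210, A = 3 780 mm², y = 105 mm, Ī = 13 891 500 mm⁴.
Top flange (beyond web): 42 × 12, A = 504 mm², y = 204 mm, Ī = 6 048 mm⁴.
Bottom flange (beyond web): 42 × 12, A = 504 mm², y = 6 mm, Ī = 6 048 mm⁴.
By symmetry the centroid is at mid-height, ȳ = 105 mm.
Transfer each piece to the horizontal centroidal axis using Ī + A·d² with d = y − 105:
  web: d = 0 mm → contributes +13 891 500 mm⁴
  top flange (beyond web): d = 99 mm → contributes +4 945 752 mm⁴
  bottom flange (beyond web): d = -99 mm → contributes +4 945 752 mm⁴
Total I = 23 783 004 mm⁴.

I_xx ≈ 2.378 × 10⁷ mm⁴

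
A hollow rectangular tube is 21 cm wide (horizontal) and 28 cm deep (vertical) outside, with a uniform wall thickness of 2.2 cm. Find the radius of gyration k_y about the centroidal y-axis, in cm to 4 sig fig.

Break the section into simple shapes (no overlaps), measuring from the bottom-left corner of the bounding box.
Outer rectangle: 21 × 28, A = 588 cm², x = 10.5 cm, Ī = 21 609 cm⁴.
Inner void (subtracted): 16.6 × 23.6, A = 391.76 cm², x = 10.5 cm, Ī = 8996.12 cm⁴.
By symmetry the centroid is at mid-width, x̄ = 10.5 cm.
All pieces are centred on the centroidal y-axis, so I = ΣĪ (holes subtracted) = 12612.9 cm⁴.
Radius of gyration: k = √(I/A) = √(12612.9 / 196.24) = 8.01703 cm.

k_y ≈ 8.017 cm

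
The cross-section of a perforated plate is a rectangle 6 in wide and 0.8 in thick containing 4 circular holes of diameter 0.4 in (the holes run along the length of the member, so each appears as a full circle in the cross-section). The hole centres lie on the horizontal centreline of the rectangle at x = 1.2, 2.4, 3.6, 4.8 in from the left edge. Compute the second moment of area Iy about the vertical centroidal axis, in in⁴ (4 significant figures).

Treat the section as a set of non-overlapping primitives; coordinates are from the bounding-box lower-left.
Plate: 6 × 0.8, A = 4.8 in², x = 3 in, Ī = 14.4 in⁴.
Hole 1 (subtracted): ⌀0.4, A = 0.125664 in², x = 1.2 in, Ī = 0.00125664 in⁴.
Hole 2 (subtracted): ⌀0.4, A = 0.125664 in², x = 2.4 in, Ī = 0.00125664 in⁴.
Hole 3 (subtracted): ⌀0.4, A = 0.125664 in², x = 3.6 in, Ī = 0.00125664 in⁴.
Hole 4 (subtracted): ⌀0.4, A = 0.125664 in², x = 4.8 in, Ī = 0.00125664 in⁴.
By symmetry the centroid is at mid-width, x̄ = 3 in.
Transfer each piece to the vertical centroidal axis using Ī + A·d² with d = x − 3:
  plate: d = 0 in → contributes +14.4 in⁴
  hole 1: d = -1.8 in → contributes −0.408407 in⁴
  hole 2: d = -0.6 in → contributes −0.0464956 in⁴
  hole 3: d = 0.6 in → contributes −0.0464956 in⁴
  hole 4: d = 1.8 in → contributes −0.408407 in⁴
Total I = 13.4902 in⁴.

Iy ≈ 13.49 in⁴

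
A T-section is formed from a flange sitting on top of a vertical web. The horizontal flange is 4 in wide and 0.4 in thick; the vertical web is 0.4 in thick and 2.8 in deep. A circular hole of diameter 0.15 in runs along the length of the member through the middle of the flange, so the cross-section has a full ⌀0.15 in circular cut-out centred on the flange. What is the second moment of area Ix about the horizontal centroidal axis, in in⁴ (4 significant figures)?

Ix ≈ 2.432 in⁴

Treat the section as a set of non-overlapping primitives; coordinates are from the bounding-box lower-left.
Flange: 4 × 0.4, A = 1.6 in², y = 3 in, Ī = 0.0213333 in⁴.
Web: 0.4 × 2.8, A = 1.12 in², y = 1.4 in, Ī = 0.731733 in⁴.
Hole (subtracted): ⌀0.15, A = 0.0176715 in², y = 3 in, Ī = 0.0000248505 in⁴.
Centroid: ȳ = ΣA·y / ΣA = 2.33687 in.
Transfer each piece to the horizontal centroidal axis using Ī + A·d² with d = y − 2.33687:
  flange: d = 0.663132 in → contributes +0.724923 in⁴
  web: d = -0.936868 in → contributes +1.71478 in⁴
  hole: d = 0.663132 in → contributes −0.00779576 in⁴
Total I = 2.43191 in⁴.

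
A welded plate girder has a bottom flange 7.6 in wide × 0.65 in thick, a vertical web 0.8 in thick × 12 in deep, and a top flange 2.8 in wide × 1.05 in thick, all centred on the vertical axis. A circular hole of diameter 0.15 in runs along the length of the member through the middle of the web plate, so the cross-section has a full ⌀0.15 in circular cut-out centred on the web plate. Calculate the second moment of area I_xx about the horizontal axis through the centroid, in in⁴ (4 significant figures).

I_xx ≈ 430.1 in⁴

Decompose the section into non-overlapping parts with the origin at the bottom-left of its bounding rectangle.
Bottom plate: 7.6 × 0.65, A = 4.94 in², y = 0.325 in, Ī = 0.173929 in⁴.
Web plate: 0.8 × 12, A = 9.6 in², y = 6.65 in, Ī = 115.2 in⁴.
Top plate: 2.8 × 1.05, A = 2.94 in², y = 13.175 in, Ī = 0.270113 in⁴.
Hole (subtracted): ⌀0.15, A = 0.0176715 in², y = 6.65 in, Ī = 0.0000248505 in⁴.
Centroid: ȳ = ΣA·y / ΣA = 5.95926 in.
Transfer each piece to the horizontal axis through the centroid using Ī + A·d² with d = y − 5.95926:
  bottom plate: d = -5.63426 in → contributes +156.993 in⁴
  web plate: d = 0.690744 in → contributes +119.78 in⁴
  top plate: d = 7.21574 in → contributes +153.347 in⁴
  hole: d = 0.690744 in → contributes −0.00845639 in⁴
Total I = 430.112 in⁴.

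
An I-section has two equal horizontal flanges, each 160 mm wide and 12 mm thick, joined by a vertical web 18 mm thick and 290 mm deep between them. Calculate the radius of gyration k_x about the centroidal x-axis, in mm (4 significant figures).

Break the section into simple shapes (no overlaps), measuring from the bottom-left corner of the bounding box.
Bottom flange: 160 × 12, A = 1 920 mm², y = 6 mm, Ī = 23 040 mm⁴.
Web: 18 × 290, A = 5 220 mm², y = 157 mm, Ī = 36 583 500 mm⁴.
Top flange: 160 × 12, A = 1 920 mm², y = 308 mm, Ī = 23 040 mm⁴.
By symmetry the centroid is at mid-height, ȳ = 157 mm.
Transfer each piece to the centroidal x-axis using Ī + A·d² with d = y − 157:
  bottom flange: d = -151 mm → contributes +43 800 960 mm⁴
  web: d = 0 mm → contributes +36 583 500 mm⁴
  top flange: d = 151 mm → contributes +43 800 960 mm⁴
Total I = 124 185 420 mm⁴.
Radius of gyration: k = √(I/A) = √(124 185 420 / 9 060) = 117.077 mm.

k_x ≈ 117.1 mm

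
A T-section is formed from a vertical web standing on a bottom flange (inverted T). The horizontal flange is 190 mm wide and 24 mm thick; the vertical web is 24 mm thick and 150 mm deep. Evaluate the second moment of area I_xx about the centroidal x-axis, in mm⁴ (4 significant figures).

I_xx ≈ 2.220 × 10⁷ mm⁴

Treat the section as a set of non-overlapping primitives; coordinates are from the bounding-box lower-left.
Flange: 190 × 24, A = 4 560 mm², y = 12 mm, Ī = 218 880 mm⁴.
Web: 24 × 150, A = 3 600 mm², y = 99 mm, Ī = 6 750 000 mm⁴.
Centroid: ȳ = ΣA·y / ΣA = 50.3824 mm.
Transfer each piece to the centroidal x-axis using Ī + A·d² with d = y − 50.3824:
  flange: d = -38.3824 mm → contributes +6 936 695 mm⁴
  web: d = 48.6176 mm → contributes +15 259 232 mm⁴
Total I = 22 195 927 mm⁴.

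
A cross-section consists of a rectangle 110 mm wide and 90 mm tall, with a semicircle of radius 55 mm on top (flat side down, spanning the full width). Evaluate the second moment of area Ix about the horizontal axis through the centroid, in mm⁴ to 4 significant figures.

Ix ≈ 2.268 × 10⁷ mm⁴

Break the section into simple shapes (no overlaps), measuring from the bottom-left corner of the bounding box.
Rectangular body: 110 × 90, A = 9 900 mm², y = 45 mm, Ī = 6 682 500 mm⁴.
Semicircular cap: semicircle r = 55, A = 4751.66 mm², y = 113.343 mm, Ī = 1 004 345 mm⁴.
Centroid: ȳ = ΣA·y / ΣA = 67.1641 mm.
Transfer each piece to the horizontal axis through the centroid using Ī + A·d² with d = y − 67.1641:
  rectangular body: d = -22.1641 mm → contributes +11 545 863 mm⁴
  semicircular cap: d = 46.1786 mm → contributes +11 137 078 mm⁴
Total I = 22 682 942 mm⁴.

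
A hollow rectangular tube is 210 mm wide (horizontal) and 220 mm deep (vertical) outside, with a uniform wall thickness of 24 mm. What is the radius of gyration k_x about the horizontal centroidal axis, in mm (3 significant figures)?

Split into non-overlapping primitives; take the origin at the lower-left of the bounding box.
Outer rectangle: 210 × 220, A = 46 200 mm², y = 110 mm, Ī = 186 340 000 mm⁴.
Inner void (subtracted): 162 × 172, A = 27 864 mm², y = 110 mm, Ī = 68 694 048 mm⁴.
By symmetry the centroid is at mid-height, ȳ = 110 mm.
All pieces are centred on the horizontal centroidal axis, so I = ΣĪ (holes subtracted) = 117 645 952 mm⁴.
Radius of gyration: k = √(I/A) = √(117 645 952 / 18 336) = 80.101 mm.

k_x ≈ 80.1 mm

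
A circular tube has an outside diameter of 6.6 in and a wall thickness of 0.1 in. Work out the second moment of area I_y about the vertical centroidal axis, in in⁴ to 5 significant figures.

Break the section into simple shapes (no overlaps), measuring from the bottom-left corner of the bounding box.
Outer circle: ⌀6.6, A = 34.21194 in², x = 3.3 in, Ī = 93.14202 in⁴.
Bore (subtracted): ⌀6.4, A = 32.16991 in², x = 3.3 in, Ī = 82.35497 in⁴.
By symmetry the centroid is at mid-width, x̄ = 3.3 in.
All pieces are centred on the vertical centroidal axis, so I = ΣĪ (holes subtracted) = 10.78705 in⁴.

I_y ≈ 10.787 in⁴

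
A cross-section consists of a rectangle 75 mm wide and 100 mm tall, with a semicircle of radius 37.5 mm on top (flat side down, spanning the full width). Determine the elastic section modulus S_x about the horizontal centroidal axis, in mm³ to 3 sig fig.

S_x ≈ 1.91 × 10⁵ mm³

Treat the section as a set of non-overlapping primitives; coordinates are from the bounding-box lower-left.
Rectangular body: 75 × 100, A = 7 500 mm², y = 50 mm, Ī = 6 250 000 mm⁴.
Semicircular cap: semicircle r = 37.5, A = 2208.9 mm², y = 115.92 mm, Ī = 217 049 mm⁴.
Centroid: ȳ = ΣA·y / ΣA = 64.997 mm.
Transfer each piece to the horizontal centroidal axis using Ī + A·d² with d = y − 64.997:
  rectangular body: d = -14.997 mm → contributes +7 936 779 mm⁴
  semicircular cap: d = 50.919 mm → contributes +5 944 178 mm⁴
Total I = 13 880 957 mm⁴.
Extreme fibre distance c = 72.503 mm; S = I/c = 191 453 mm³.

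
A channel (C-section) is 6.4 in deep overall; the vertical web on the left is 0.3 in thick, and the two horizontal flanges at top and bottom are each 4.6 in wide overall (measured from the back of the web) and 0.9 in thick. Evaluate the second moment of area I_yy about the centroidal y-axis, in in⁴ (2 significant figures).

Treat the section as a set of non-overlapping primitives; coordinates are from the bounding-box lower-left.
Web: 0.3 × 6.4, A = 1.92 in², x = 0.15 in, Ī = 0.0144 in⁴.
Top flange (beyond web): 4.3 × 0.9, A = 3.87 in², x = 2.45 in, Ī = 5.963 in⁴.
Bottom flange (beyond web): 4.3 × 0.9, A = 3.87 in², x = 2.45 in, Ī = 5.963 in⁴.
Centroid: x̄ = ΣA·x / ΣA = 1.993 in.
Transfer each piece to the centroidal y-axis using Ī + A·d² with d = x − 1.993:
  web: d = -1.843 in → contributes +6.535 in⁴
  top flange (beyond web): d = 0.4571 in → contributes +6.772 in⁴
  bottom flange (beyond web): d = 0.4571 in → contributes +6.772 in⁴
Total I = 20.08 in⁴.

I_yy ≈ 20 in⁴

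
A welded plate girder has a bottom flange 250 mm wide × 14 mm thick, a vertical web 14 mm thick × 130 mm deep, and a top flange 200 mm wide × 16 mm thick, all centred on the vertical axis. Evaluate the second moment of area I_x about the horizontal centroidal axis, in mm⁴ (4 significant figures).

Treat the section as a set of non-overlapping primitives; coordinates are from the bounding-box lower-left.
Bottom plate: 250 × 14, A = 3 500 mm², y = 7 mm, Ī = 57166.7 mm⁴.
Web plate: 14 × 130, A = 1 820 mm², y = 79 mm, Ī = 2 563 167 mm⁴.
Top plate: 200 × 16, A = 3 200 mm², y = 152 mm, Ī = 68266.7 mm⁴.
Centroid: ȳ = ΣA·y / ΣA = 76.8404 mm.
Transfer each piece to the horizontal centroidal axis using Ī + A·d² with d = y − 76.8404:
  bottom plate: d = -69.8404 mm → contributes +17 129 040 mm⁴
  web plate: d = 2.15962 mm → contributes +2 571 655 mm⁴
  top plate: d = 75.1596 mm → contributes +18 144 968 mm⁴
Total I = 37 845 663 mm⁴.

I_x ≈ 3.785 × 10⁷ mm⁴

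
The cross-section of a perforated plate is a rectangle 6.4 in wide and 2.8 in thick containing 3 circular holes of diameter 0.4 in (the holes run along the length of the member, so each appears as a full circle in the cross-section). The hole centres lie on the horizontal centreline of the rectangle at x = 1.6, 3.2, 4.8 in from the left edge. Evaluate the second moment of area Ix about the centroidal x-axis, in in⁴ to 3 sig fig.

Ix ≈ 11.7 in⁴

Decompose the section into non-overlapping parts with the origin at the bottom-left of its bounding rectangle.
Plate: 6.4 × 2.8, A = 17.92 in², y = 1.4 in, Ī = 11.708 in⁴.
Hole 1 (subtracted): ⌀0.4, A = 0.12566 in², y = 1.4 in, Ī = 0.0012566 in⁴.
Hole 2 (subtracted): ⌀0.4, A = 0.12566 in², y = 1.4 in, Ī = 0.0012566 in⁴.
Hole 3 (subtracted): ⌀0.4, A = 0.12566 in², y = 1.4 in, Ī = 0.0012566 in⁴.
By symmetry the centroid is at mid-height, ȳ = 1.4 in.
All pieces are centred on the centroidal x-axis, so I = ΣĪ (holes subtracted) = 11.704 in⁴.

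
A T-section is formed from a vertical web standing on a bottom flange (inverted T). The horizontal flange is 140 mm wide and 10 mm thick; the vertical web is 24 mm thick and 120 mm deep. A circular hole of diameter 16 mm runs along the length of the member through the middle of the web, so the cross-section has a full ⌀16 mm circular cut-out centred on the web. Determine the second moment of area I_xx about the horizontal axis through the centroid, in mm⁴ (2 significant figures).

Break the section into simple shapes (no overlaps), measuring from the bottom-left corner of the bounding box.
Flange: 140 × 10, A = 1 400 mm², y = 5 mm, Ī = 11 667 mm⁴.
Web: 24 × 120, A = 2 880 mm², y = 70 mm, Ī = 3 456 000 mm⁴.
Hole (subtracted): ⌀16, A = 201.1 mm², y = 70 mm, Ī = 3 217 mm⁴.
Centroid: ȳ = ΣA·y / ΣA = 47.69 mm.
Transfer each piece to the horizontal axis through the centroid using Ī + A·d² with d = y − 47.69:
  flange: d = -42.69 mm → contributes +2 563 110 mm⁴
  web: d = 22.31 mm → contributes +4 889 445 mm⁴
  hole: d = 22.31 mm → contributes −103 290 mm⁴
Total I = 7 349 264 mm⁴.

I_xx ≈ 7.3 × 10⁶ mm⁴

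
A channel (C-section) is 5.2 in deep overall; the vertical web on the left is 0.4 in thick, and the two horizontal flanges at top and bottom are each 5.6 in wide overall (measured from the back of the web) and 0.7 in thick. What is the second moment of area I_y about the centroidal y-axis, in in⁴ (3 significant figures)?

I_y ≈ 29.1 in⁴

Split into non-overlapping primitives; take the origin at the lower-left of the bounding box.
Web: 0.4 × 5.2, A = 2.08 in², x = 0.2 in, Ī = 0.027733 in⁴.
Top flange (beyond web): 5.2 × 0.7, A = 3.64 in², x = 3 in, Ī = 8.2021 in⁴.
Bottom flange (beyond web): 5.2 × 0.7, A = 3.64 in², x = 3 in, Ī = 8.2021 in⁴.
Centroid: x̄ = ΣA·x / ΣA = 2.3778 in.
Transfer each piece to the centroidal y-axis using Ī + A·d² with d = x − 2.3778:
  web: d = -2.1778 in → contributes +9.8926 in⁴
  top flange (beyond web): d = 0.62222 in → contributes +9.6114 in⁴
  bottom flange (beyond web): d = 0.62222 in → contributes +9.6114 in⁴
Total I = 29.115 in⁴.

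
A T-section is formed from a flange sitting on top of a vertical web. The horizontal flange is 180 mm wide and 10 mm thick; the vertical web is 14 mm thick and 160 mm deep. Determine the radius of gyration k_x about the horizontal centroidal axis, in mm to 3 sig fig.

k_x ≈ 54.5 mm

Decompose the section into non-overlapping parts with the origin at the bottom-left of its bounding rectangle.
Flange: 180 × 10, A = 1 800 mm², y = 165 mm, Ī = 15 000 mm⁴.
Web: 14 × 160, A = 2 240 mm², y = 80 mm, Ī = 4 778 667 mm⁴.
Centroid: ȳ = ΣA·y / ΣA = 117.87 mm.
Transfer each piece to the horizontal centroidal axis using Ī + A·d² with d = y − 117.87:
  flange: d = 47.129 mm → contributes +4 013 008 mm⁴
  web: d = -37.871 mm → contributes +7 991 352 mm⁴
Total I = 12 004 360 mm⁴.
Radius of gyration: k = √(I/A) = √(12 004 360 / 4 040) = 54.51 mm.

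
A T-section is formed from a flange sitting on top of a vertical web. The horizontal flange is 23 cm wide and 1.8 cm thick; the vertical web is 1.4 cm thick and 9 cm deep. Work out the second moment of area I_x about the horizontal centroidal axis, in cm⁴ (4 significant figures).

I_x ≈ 377.9 cm⁴

Decompose the section into non-overlapping parts with the origin at the bottom-left of its bounding rectangle.
Flange: 23 × 1.8, A = 41.4 cm², y = 9.9 cm, Ī = 11.178 cm⁴.
Web: 1.4 × 9, A = 12.6 cm², y = 4.5 cm, Ī = 85.05 cm⁴.
Centroid: ȳ = ΣA·y / ΣA = 8.64 cm.
Transfer each piece to the horizontal centroidal axis using Ī + A·d² with d = y − 8.64:
  flange: d = 1.26 cm → contributes +76.9046 cm⁴
  web: d = -4.14 cm → contributes +301.009 cm⁴
Total I = 377.914 cm⁴.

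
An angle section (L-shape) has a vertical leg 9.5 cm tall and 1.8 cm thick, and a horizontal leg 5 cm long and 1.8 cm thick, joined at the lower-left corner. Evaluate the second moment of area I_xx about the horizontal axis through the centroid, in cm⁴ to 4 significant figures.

I_xx ≈ 194.0 cm⁴

Split into non-overlapping primitives; take the origin at the lower-left of the bounding box.
Vertical leg: 1.8 × 9.5, A = 17.1 cm², y = 4.75 cm, Ī = 128.606 cm⁴.
Horizontal leg (remainder): 3.2 × 1.8, A = 5.76 cm², y = 0.9 cm, Ī = 1.5552 cm⁴.
Centroid: ȳ = ΣA·y / ΣA = 3.77992 cm.
Transfer each piece to the horizontal axis through the centroid using Ī + A·d² with d = y − 3.77992:
  vertical leg: d = 0.970079 cm → contributes +144.698 cm⁴
  horizontal leg (remainder): d = -2.87992 cm → contributes +49.3283 cm⁴
Total I = 194.027 cm⁴.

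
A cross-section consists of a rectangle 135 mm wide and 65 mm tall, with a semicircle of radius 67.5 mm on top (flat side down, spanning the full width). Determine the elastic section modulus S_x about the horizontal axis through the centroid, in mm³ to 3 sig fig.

S_x ≈ 2.77 × 10⁵ mm³

Decompose the section into non-overlapping parts with the origin at the bottom-left of its bounding rectangle.
Rectangular body: 135 × 65, A = 8 775 mm², y = 32.5 mm, Ī = 3 089 531 mm⁴.
Semicircular cap: semicircle r = 67.5, A = 7156.9 mm², y = 93.648 mm, Ī = 2 278 490 mm⁴.
Centroid: ȳ = ΣA·y / ΣA = 59.969 mm.
Transfer each piece to the horizontal axis through the centroid using Ī + A·d² with d = y − 59.969:
  rectangular body: d = -27.469 mm → contributes +9 710 592 mm⁴
  semicircular cap: d = 33.679 mm → contributes +10 396 457 mm⁴
Total I = 20 107 048 mm⁴.
Extreme fibre distance c = 72.531 mm; S = I/c = 277 219 mm³.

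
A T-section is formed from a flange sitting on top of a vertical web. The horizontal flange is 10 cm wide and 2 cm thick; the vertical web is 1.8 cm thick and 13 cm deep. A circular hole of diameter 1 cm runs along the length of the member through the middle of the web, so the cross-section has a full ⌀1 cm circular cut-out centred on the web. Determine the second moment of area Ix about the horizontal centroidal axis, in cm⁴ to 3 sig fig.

Ix ≈ 933 cm⁴

Break the section into simple shapes (no overlaps), measuring from the bottom-left corner of the bounding box.
Flange: 10 × 2, A = 20 cm², y = 14 cm, Ī = 6.6667 cm⁴.
Web: 1.8 × 13, A = 23.4 cm², y = 6.5 cm, Ī = 329.55 cm⁴.
Hole (subtracted): ⌀1, A = 0.7854 cm², y = 6.5 cm, Ī = 0.049087 cm⁴.
Centroid: ȳ = ΣA·y / ΣA = 10.02 cm.
Transfer each piece to the horizontal centroidal axis using Ī + A·d² with d = y − 10.02:
  flange: d = 3.9801 cm → contributes +323.49 cm⁴
  web: d = -3.5199 cm → contributes +619.47 cm⁴
  hole: d = -3.5199 cm → contributes −9.78 cm⁴
Total I = 933.18 cm⁴.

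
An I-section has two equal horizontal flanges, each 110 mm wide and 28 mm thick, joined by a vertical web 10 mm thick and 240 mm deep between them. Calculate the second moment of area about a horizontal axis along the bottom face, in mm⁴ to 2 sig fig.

I_base ≈ 3.1 × 10⁸ mm⁴

Treat the section as a set of non-overlapping primitives; coordinates are from the bounding-box lower-left.
Bottom flange: 110 × 28, A = 3 080 mm², y = 14 mm, Ī = 201 227 mm⁴.
Web: 10 × 240, A = 2 400 mm², y = 148 mm, Ī = 11 520 000 mm⁴.
Top flange: 110 × 28, A = 3 080 mm², y = 282 mm, Ī = 201 227 mm⁴.
Transfer each piece to the base of the section using Ī + A·d² with d = y − 0:
  bottom flange: d = 14 mm → contributes +804 907 mm⁴
  web: d = 148 mm → contributes +64 089 600 mm⁴
  top flange: d = 282 mm → contributes +245 135 147 mm⁴
Total I = 310 029 653 mm⁴.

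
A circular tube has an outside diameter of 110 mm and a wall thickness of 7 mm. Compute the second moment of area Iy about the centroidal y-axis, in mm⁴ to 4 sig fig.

Iy ≈ 3.018 × 10⁶ mm⁴

Treat the section as a set of non-overlapping primitives; coordinates are from the bounding-box lower-left.
Outer circle: ⌀110, A = 9503.32 mm², x = 55 mm, Ī = 7 186 884 mm⁴.
Bore (subtracted): ⌀96, A = 7238.23 mm², x = 55 mm, Ī = 4 169 220 mm⁴.
By symmetry the centroid is at mid-width, x̄ = 55 mm.
All pieces are centred on the centroidal y-axis, so I = ΣĪ (holes subtracted) = 3 017 664 mm⁴.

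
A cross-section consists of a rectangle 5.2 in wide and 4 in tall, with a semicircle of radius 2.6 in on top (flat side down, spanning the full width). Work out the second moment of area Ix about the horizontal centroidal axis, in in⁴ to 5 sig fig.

Ix ≈ 100.46 in⁴

Decompose the section into non-overlapping parts with the origin at the bottom-left of its bounding rectangle.
Rectangular body: 5.2 × 4, A = 20.8 in², y = 2 in, Ī = 27.73333 in⁴.
Semicircular cap: semicircle r = 2.6, A = 10.61858 in², y = 5.103474 in, Ī = 5.01563 in⁴.
Centroid: ȳ = ΣA·y / ΣA = 3.048886 in.
Transfer each piece to the horizontal centroidal axis using Ī + A·d² with d = y − 3.048886:
  rectangular body: d = -1.048886 in → contributes +50.61668 in⁴
  semicircular cap: d = 2.054589 in → contributes +49.84022 in⁴
Total I = 100.4569 in⁴.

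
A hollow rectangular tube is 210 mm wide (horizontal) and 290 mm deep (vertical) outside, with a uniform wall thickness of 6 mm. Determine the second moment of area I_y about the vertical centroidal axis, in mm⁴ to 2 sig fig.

I_y ≈ 4.4 × 10⁷ mm⁴

Decompose the section into non-overlapping parts with the origin at the bottom-left of its bounding rectangle.
Outer rectangle: 210 × 290, A = 60 900 mm², x = 105 mm, Ī = 223 807 500 mm⁴.
Inner void (subtracted): 198 × 278, A = 55 044 mm², x = 105 mm, Ī = 179 828 748 mm⁴.
By symmetry the centroid is at mid-width, x̄ = 105 mm.
All pieces are centred on the vertical centroidal axis, so I = ΣĪ (holes subtracted) = 43 978 752 mm⁴.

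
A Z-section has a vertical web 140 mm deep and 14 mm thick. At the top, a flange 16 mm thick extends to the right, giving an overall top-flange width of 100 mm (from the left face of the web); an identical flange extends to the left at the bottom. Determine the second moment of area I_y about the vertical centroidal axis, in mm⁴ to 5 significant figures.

Split into non-overlapping primitives; take the origin at the lower-left of the bounding box.
Web: 14 × 140, A = 1 960 mm², x = 93 mm, Ī = 32013.33 mm⁴.
Top flange (beyond web): 86 × 16, A = 1 376 mm², x = 143 mm, Ī = 848074.7 mm⁴.
Bottom flange (beyond web): 86 × 16, A = 1 376 mm², x = 43 mm, Ī = 848074.7 mm⁴.
Centroid: x̄ = ΣA·x / ΣA = 93 mm.
Transfer each piece to the vertical centroidal axis using Ī + A·d² with d = x − 93:
  web: d = 0 mm → contributes +32013.33 mm⁴
  top flange (beyond web): d = 50 mm → contributes +4 288 075 mm⁴
  bottom flange (beyond web): d = -50 mm → contributes +4 288 075 mm⁴
Total I = 8 608 163 mm⁴.

I_y ≈ 8.6082 × 10⁶ mm⁴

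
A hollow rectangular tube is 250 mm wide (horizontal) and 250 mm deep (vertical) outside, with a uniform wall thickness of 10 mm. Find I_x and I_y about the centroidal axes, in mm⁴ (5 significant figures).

I_x ≈ 9.2320 × 10⁷ mm⁴, I_y ≈ 9.2320 × 10⁷ mm⁴

Decompose the section into non-overlapping parts with the origin at the bottom-left of its bounding rectangle.
Outer rectangle: 250 × 250, A = 62 500 mm², y = 125 mm, Ī = 325 520 833 mm⁴.
Inner void (subtracted): 230 × 230, A = 52 900 mm², y = 125 mm, Ī = 233 200 833 mm⁴.
By symmetry the centroid is at mid-height, ȳ = 125 mm.
All pieces are centred on the centroidal x-axis, so I = ΣĪ (holes subtracted) = 92 320 000 mm⁴.
Repeating about the centroidal y-axis gives I_y = 92 320 000 mm⁴.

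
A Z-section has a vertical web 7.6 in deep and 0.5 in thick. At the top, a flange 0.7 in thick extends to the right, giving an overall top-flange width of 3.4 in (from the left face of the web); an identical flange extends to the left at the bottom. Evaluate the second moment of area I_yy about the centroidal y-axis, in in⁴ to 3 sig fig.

I_yy ≈ 14.7 in⁴

Decompose the section into non-overlapping parts with the origin at the bottom-left of its bounding rectangle.
Web: 0.5 × 7.6, A = 3.8 in², x = 3.15 in, Ī = 0.079167 in⁴.
Top flange (beyond web): 2.9 × 0.7, A = 2.03 in², x = 4.85 in, Ī = 1.4227 in⁴.
Bottom flange (beyond web): 2.9 × 0.7, A = 2.03 in², x = 1.45 in, Ī = 1.4227 in⁴.
Centroid: x̄ = ΣA·x / ΣA = 3.15 in.
Transfer each piece to the centroidal y-axis using Ī + A·d² with d = x − 3.15:
  web: d = 0 in → contributes +0.079167 in⁴
  top flange (beyond web): d = 1.7 in → contributes +7.2894 in⁴
  bottom flange (beyond web): d = -1.7 in → contributes +7.2894 in⁴
Total I = 14.658 in⁴.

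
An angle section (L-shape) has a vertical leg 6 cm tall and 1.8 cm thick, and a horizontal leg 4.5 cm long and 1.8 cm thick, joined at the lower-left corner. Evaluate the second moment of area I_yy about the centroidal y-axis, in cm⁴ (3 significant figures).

Split into non-overlapping primitives; take the origin at the lower-left of the bounding box.
Vertical leg: 1.8 × 6, A = 10.8 cm², x = 0.9 cm, Ī = 2.916 cm⁴.
Horizontal leg (remainder): 2.7 × 1.8, A = 4.86 cm², x = 3.15 cm, Ī = 2.9525 cm⁴.
Centroid: x̄ = ΣA·x / ΣA = 1.5983 cm.
Transfer each piece to the centroidal y-axis using Ī + A·d² with d = x − 1.5983:
  vertical leg: d = -0.69828 cm → contributes +8.182 cm⁴
  horizontal leg (remainder): d = 1.5517 cm → contributes +14.655 cm⁴
Total I = 22.837 cm⁴.

I_yy ≈ 22.8 cm⁴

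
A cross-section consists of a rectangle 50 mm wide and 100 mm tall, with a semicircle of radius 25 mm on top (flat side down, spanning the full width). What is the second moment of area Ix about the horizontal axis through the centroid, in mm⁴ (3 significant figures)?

Ix ≈ 7.22 × 10⁶ mm⁴

Split into non-overlapping primitives; take the origin at the lower-left of the bounding box.
Rectangular body: 50 × 100, A = 5 000 mm², y = 50 mm, Ī = 4 166 667 mm⁴.
Semicircular cap: semicircle r = 25, A = 981.75 mm², y = 110.61 mm, Ī = 42 874 mm⁴.
Centroid: ȳ = ΣA·y / ΣA = 59.948 mm.
Transfer each piece to the horizontal axis through the centroid using Ī + A·d² with d = y − 59.948:
  rectangular body: d = -9.9476 mm → contributes +4 661 441 mm⁴
  semicircular cap: d = 50.663 mm → contributes +2 562 737 mm⁴
Total I = 7 224 178 mm⁴.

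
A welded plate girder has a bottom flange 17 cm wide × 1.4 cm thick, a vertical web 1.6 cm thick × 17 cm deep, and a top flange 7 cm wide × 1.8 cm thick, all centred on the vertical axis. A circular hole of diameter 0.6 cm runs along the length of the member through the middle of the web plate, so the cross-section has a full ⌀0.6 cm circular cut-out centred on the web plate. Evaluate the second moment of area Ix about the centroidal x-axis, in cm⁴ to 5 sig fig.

Split into non-overlapping primitives; take the origin at the lower-left of the bounding box.
Bottom plate: 17 × 1.4, A = 23.8 cm², y = 0.7 cm, Ī = 3.887333 cm⁴.
Web plate: 1.6 × 17, A = 27.2 cm², y = 9.9 cm, Ī = 655.0667 cm⁴.
Top plate: 7 × 1.8, A = 12.6 cm², y = 19.3 cm, Ī = 3.402 cm⁴.
Hole (subtracted): ⌀0.6, A = 0.2827433 cm², y = 9.9 cm, Ī = 0.006361725 cm⁴.
Centroid: ȳ = ΣA·y / ΣA = 8.312439 cm.
Transfer each piece to the centroidal x-axis using Ī + A·d² with d = y − 8.312439:
  bottom plate: d = -7.612439 cm → contributes +1383.079 cm⁴
  web plate: d = 1.587561 cm → contributes +723.6202 cm⁴
  top plate: d = 10.98756 cm → contributes +1524.556 cm⁴
  hole: d = 1.587561 cm → contributes −0.7189738 cm⁴
Total I = 3630.536 cm⁴.

Ix ≈ 3630.5 cm⁴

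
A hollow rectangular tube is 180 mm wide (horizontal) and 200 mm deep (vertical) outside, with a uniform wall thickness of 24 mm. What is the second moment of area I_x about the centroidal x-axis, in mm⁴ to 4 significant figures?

I_x ≈ 8.137 × 10⁷ mm⁴

Split into non-overlapping primitives; take the origin at the lower-left of the bounding box.
Outer rectangle: 180 × 200, A = 36 000 mm², y = 100 mm, Ī = 120 000 000 mm⁴.
Inner void (subtracted): 132 × 152, A = 20 064 mm², y = 100 mm, Ī = 38 629 888 mm⁴.
By symmetry the centroid is at mid-height, ȳ = 100 mm.
All pieces are centred on the centroidal x-axis, so I = ΣĪ (holes subtracted) = 81 370 112 mm⁴.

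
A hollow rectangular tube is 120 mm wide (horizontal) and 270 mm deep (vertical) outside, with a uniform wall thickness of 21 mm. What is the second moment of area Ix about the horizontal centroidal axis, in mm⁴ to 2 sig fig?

Ix ≈ 1.2 × 10⁸ mm⁴

Split into non-overlapping primitives; take the origin at the lower-left of the bounding box.
Outer rectangle: 120 × 270, A = 32 400 mm², y = 135 mm, Ī = 196 830 000 mm⁴.
Inner void (subtracted): 78 × 228, A = 17 784 mm², y = 135 mm, Ī = 77 040 288 mm⁴.
By symmetry the centroid is at mid-height, ȳ = 135 mm.
All pieces are centred on the horizontal centroidal axis, so I = ΣĪ (holes subtracted) = 119 789 712 mm⁴.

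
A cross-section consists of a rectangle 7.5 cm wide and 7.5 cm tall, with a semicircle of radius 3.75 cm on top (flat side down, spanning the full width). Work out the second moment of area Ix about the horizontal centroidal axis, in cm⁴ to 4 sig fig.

Treat the section as a set of non-overlapping primitives; coordinates are from the bounding-box lower-left.
Rectangular body: 7.5 × 7.5, A = 56.25 cm², y = 3.75 cm, Ī = 263.672 cm⁴.
Semicircular cap: semicircle r = 3.75, A = 22.0893 cm², y = 9.09155 cm, Ī = 21.7049 cm⁴.
Centroid: ȳ = ΣA·y / ΣA = 5.25616 cm.
Transfer each piece to the horizontal centroidal axis using Ī + A·d² with d = y − 5.25616:
  rectangular body: d = -1.50616 cm → contributes +391.275 cm⁴
  semicircular cap: d = 3.83539 cm → contributes +346.644 cm⁴
Total I = 737.92 cm⁴.

Ix ≈ 737.9 cm⁴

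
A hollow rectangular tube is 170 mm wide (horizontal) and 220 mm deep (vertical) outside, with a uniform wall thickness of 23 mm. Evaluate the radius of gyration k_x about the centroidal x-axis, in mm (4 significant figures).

Treat the section as a set of non-overlapping primitives; coordinates are from the bounding-box lower-left.
Outer rectangle: 170 × 220, A = 37 400 mm², y = 110 mm, Ī = 150 846 667 mm⁴.
Inner void (subtracted): 124 × 174, A = 21 576 mm², y = 110 mm, Ī = 54 436 248 mm⁴.
By symmetry the centroid is at mid-height, ȳ = 110 mm.
All pieces are centred on the centroidal x-axis, so I = ΣĪ (holes subtracted) = 96 410 419 mm⁴.
Radius of gyration: k = √(I/A) = √(96 410 419 / 15 824) = 78.0556 mm.

k_x ≈ 78.06 mm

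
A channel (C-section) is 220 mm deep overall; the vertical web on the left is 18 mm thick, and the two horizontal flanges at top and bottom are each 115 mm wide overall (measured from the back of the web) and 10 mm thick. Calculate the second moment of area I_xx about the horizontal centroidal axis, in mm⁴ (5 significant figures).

I_xx ≈ 3.7377 × 10⁷ mm⁴

Break the section into simple shapes (no overlaps), measuring from the bottom-left corner of the bounding box.
Web: 18 × 220, A = 3 960 mm², y = 110 mm, Ī = 15 972 000 mm⁴.
Top flange (beyond web): 97 × 10, A = 970 mm², y = 215 mm, Ī = 8083.333 mm⁴.
Bottom flange (beyond web): 97 × 10, A = 970 mm², y = 5 mm, Ī = 8083.333 mm⁴.
By symmetry the centroid is at mid-height, ȳ = 110 mm.
Transfer each piece to the horizontal centroidal axis using Ī + A·d² with d = y − 110:
  web: d = 0 mm → contributes +15 972 000 mm⁴
  top flange (beyond web): d = 105 mm → contributes +10 702 333 mm⁴
  bottom flange (beyond web): d = -105 mm → contributes +10 702 333 mm⁴
Total I = 37 376 667 mm⁴.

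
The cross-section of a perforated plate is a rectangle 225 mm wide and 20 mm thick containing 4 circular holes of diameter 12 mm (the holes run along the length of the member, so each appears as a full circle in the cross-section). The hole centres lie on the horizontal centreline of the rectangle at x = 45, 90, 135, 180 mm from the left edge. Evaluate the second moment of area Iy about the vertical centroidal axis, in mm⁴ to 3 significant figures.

Iy ≈ 1.78 × 10⁷ mm⁴

Decompose the section into non-overlapping parts with the origin at the bottom-left of its bounding rectangle.
Plate: 225 × 20, A = 4 500 mm², x = 112.5 mm, Ī = 18 984 375 mm⁴.
Hole 1 (subtracted): ⌀12, A = 113.1 mm², x = 45 mm, Ī = 1017.9 mm⁴.
Hole 2 (subtracted): ⌀12, A = 113.1 mm², x = 90 mm, Ī = 1017.9 mm⁴.
Hole 3 (subtracted): ⌀12, A = 113.1 mm², x = 135 mm, Ī = 1017.9 mm⁴.
Hole 4 (subtracted): ⌀12, A = 113.1 mm², x = 180 mm, Ī = 1017.9 mm⁴.
By symmetry the centroid is at mid-width, x̄ = 112.5 mm.
Transfer each piece to the vertical centroidal axis using Ī + A·d² with d = x − 112.5:
  plate: d = 0 mm → contributes +18 984 375 mm⁴
  hole 1: d = -67.5 mm → contributes −516 318 mm⁴
  hole 2: d = -22.5 mm → contributes −58 273 mm⁴
  hole 3: d = 22.5 mm → contributes −58 273 mm⁴
  hole 4: d = 67.5 mm → contributes −516 318 mm⁴
Total I = 17 835 193 mm⁴.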